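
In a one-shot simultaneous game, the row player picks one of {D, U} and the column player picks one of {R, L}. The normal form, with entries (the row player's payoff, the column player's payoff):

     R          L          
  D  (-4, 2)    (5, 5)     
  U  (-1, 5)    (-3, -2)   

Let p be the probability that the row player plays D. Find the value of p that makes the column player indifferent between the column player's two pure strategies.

p = 7/10

The column player's indifference between R and L determines the row player's mixing probability p:
  the column player's payoff to R: p·2 + (1−p)·5 = -3p + 5
  the column player's payoff to L: p·5 + (1−p)·(-2) = 7p - 2
  -3p + 5 = 7p - 2  ⇒  -10p = -7  ⇒  p = 7/10.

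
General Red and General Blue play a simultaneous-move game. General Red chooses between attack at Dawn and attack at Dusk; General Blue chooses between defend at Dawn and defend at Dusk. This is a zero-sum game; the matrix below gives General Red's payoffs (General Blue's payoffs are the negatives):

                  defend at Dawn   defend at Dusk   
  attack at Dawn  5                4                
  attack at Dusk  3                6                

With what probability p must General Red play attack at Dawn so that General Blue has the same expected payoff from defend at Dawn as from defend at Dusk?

Set General Blue's expected payoff from defend at Dawn equal to that from defend at Dusk:
  General Blue's payoff from defend at Dawn: p·(-5) + (1−p)·(-3) = -2p - 3
  General Blue's payoff from defend at Dusk: p·(-4) + (1−p)·(-6) = 2p - 6
  -2p - 3 = 2p - 6  ⇒  -4p = -3  ⇒  p = 3/4.

p = 3/4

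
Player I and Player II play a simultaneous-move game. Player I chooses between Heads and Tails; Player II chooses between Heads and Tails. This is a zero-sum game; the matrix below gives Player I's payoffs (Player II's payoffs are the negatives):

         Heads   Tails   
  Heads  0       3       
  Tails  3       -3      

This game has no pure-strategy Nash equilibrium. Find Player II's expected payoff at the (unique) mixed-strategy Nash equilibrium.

-1

For Player II to be willing to mix, Player II must be indifferent between Heads and Tails, which pins down Player I's mix.
  Player II's payoff to Heads: p·0 + (1−p)·(-3) = 3p - 3
  Player II's payoff to Tails: p·(-3) + (1−p)·3 = -6p + 3
  3p - 3 = -6p + 3  ⇒  9p = 6  ⇒  p = 2/3.
At equilibrium Player II is indifferent across columns, so Player II's payoff equals the payoff from Heads: (2/3)·0 + (1/3)·(-3) = -1.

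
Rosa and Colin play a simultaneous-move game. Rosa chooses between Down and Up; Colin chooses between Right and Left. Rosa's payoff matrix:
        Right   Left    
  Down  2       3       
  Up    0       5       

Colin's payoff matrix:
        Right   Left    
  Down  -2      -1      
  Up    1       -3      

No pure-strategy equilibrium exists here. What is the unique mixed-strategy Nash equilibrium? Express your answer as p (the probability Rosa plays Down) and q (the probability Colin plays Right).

p = 4/5, q = 1/2

Set Colin's expected payoff from Right equal to that from Left:
  Colin's payoff to Right: p·(-2) + (1−p)·1 = -3p + 1
  Colin's payoff to Left: p·(-1) + (1−p)·(-3) = 2p - 3
  -3p + 1 = 2p - 3  ⇒  -5p = -4  ⇒  p = 4/5.
Colin's mix must leave Rosa indifferent between Down and Up.
  Rosa's payoff to Down: q·2 + (1−q)·3 = -q + 3
  Rosa's payoff to Up: q·0 + (1−q)·5 = -5q + 5
  -q + 3 = -5q + 5  ⇒  4q = 2  ⇒  q = 1/2.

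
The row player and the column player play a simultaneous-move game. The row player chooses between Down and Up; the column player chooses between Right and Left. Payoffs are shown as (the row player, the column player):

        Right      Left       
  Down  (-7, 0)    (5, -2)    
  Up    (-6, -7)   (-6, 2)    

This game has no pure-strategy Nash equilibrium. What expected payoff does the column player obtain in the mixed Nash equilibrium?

The row player's mix must leave the column player indifferent between Right and Left.
  the column player's expected payoff from Right: p·0 + (1−p)·(-7) = 7p - 7
  the column player's expected payoff from Left: p·(-2) + (1−p)·2 = -4p + 2
  7p - 7 = -4p + 2  ⇒  11p = 9  ⇒  p = 9/11.
At equilibrium the column player is indifferent across columns, so the column player's payoff equals the payoff from Right: (9/11)·0 + (2/11)·(-7) = -14/11.

-14/11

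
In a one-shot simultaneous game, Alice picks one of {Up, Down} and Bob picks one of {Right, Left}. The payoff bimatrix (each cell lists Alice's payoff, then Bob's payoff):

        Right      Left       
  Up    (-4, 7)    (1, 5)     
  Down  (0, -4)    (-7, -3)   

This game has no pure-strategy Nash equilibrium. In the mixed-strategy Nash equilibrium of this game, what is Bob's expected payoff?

-1/3

For Bob to be willing to mix, Bob must be indifferent between Right and Left, which pins down Alice's mix.
  Bob's payoff to Right: p·7 + (1−p)·(-4) = 11p - 4
  Bob's payoff to Left: p·5 + (1−p)·(-3) = 8p - 3
  11p - 4 = 8p - 3  ⇒  3p = 1  ⇒  p = 1/3.
At equilibrium Bob is indifferent across columns, so Bob's payoff equals the payoff from Right: (1/3)·7 + (2/3)·(-4) = -1/3.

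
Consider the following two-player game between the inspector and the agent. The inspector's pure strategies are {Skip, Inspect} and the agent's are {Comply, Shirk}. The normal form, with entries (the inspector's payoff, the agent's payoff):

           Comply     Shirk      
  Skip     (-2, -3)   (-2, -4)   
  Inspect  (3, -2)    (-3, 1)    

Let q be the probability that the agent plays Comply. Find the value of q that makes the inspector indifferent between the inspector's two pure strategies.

q = 1/6

The inspector's indifference between Skip and Inspect determines the agent's mixing probability q:
  the inspector's payoff to Skip: q·(-2) + (1−q)·(-2) = -2
  the inspector's payoff to Inspect: q·3 + (1−q)·(-3) = 6q - 3
  -2 = 6q - 3  ⇒  -6q = -1  ⇒  q = 1/6.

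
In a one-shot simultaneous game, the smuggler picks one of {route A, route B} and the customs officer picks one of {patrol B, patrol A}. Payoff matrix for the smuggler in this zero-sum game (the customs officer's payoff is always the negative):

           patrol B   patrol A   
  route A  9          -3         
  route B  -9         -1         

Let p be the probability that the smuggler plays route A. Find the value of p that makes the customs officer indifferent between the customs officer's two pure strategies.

p = 2/5

The smuggler's mix must leave the customs officer indifferent between patrol B and patrol A.
  the customs officer's payoff to patrol B: p·(-9) + (1−p)·9 = -18p + 9
  the customs officer's payoff to patrol A: p·3 + (1−p)·1 = 2p + 1
  -18p + 9 = 2p + 1  ⇒  -20p = -8  ⇒  p = 2/5.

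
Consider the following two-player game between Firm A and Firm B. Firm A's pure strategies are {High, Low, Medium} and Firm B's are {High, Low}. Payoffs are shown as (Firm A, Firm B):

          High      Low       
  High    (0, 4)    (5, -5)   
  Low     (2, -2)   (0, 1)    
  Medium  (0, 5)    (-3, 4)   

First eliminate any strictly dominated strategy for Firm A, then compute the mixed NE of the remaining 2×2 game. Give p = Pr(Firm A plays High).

p = 1/4

Firm A's strategy Medium is strictly dominated by Low: 2 > 0 and 0 > -3. Eliminate Medium.
Firm A's mix must leave Firm B indifferent between High and Low.
  Firm B's payoff from High: p·4 + (1−p)·(-2) = 6p - 2
  Firm B's payoff from Low: p·(-5) + (1−p)·1 = -6p + 1
  6p - 2 = -6p + 1  ⇒  12p = 3  ⇒  p = 1/4.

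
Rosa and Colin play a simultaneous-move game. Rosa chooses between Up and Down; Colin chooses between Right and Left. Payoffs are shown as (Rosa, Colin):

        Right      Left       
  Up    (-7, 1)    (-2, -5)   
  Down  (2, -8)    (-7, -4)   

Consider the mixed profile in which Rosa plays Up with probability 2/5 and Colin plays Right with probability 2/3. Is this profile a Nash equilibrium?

No

Given Colin's mix q = 2/3, Rosa's payoff from Up is -16/3 but from Down is -1. Rosa strictly prefers Down, so Rosa would not mix.
So the proposed profile is not a Nash equilibrium.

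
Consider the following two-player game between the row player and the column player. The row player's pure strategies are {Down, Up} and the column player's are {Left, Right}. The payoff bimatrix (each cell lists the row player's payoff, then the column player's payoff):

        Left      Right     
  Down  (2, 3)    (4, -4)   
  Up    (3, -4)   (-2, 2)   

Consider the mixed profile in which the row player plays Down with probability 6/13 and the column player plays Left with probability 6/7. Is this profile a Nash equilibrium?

Yes

Check the column player's indifference given the row player's mix p = 6/13:
  payoff from Left = -10/13; payoff from Right = -10/13 — equal.
Check the row player's indifference given the column player's mix q = 6/7:
  payoff from Down = 16/7; payoff from Up = 16/7 — equal.
Both players are indifferent, so neither can profitably deviate.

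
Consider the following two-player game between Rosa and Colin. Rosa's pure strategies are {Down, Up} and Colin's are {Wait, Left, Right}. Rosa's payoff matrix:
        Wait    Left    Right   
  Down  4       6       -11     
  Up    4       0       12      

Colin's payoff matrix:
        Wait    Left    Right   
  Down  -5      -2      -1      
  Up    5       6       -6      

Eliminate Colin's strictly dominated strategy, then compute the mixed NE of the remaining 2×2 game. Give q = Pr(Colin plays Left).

q = 23/29

Colin's strategy Wait is strictly dominated by Left: -2 > -5 and 6 > 5. Eliminate Wait.
For Rosa to be willing to mix, Rosa must be indifferent between Down and Up, which pins down Colin's mix.
  Rosa's payoff from Down: q·6 + (1−q)·(-11) = 17q - 11
  Rosa's payoff from Up: q·0 + (1−q)·12 = -12q + 12
  17q - 11 = -12q + 12  ⇒  29q = 23  ⇒  q = 23/29.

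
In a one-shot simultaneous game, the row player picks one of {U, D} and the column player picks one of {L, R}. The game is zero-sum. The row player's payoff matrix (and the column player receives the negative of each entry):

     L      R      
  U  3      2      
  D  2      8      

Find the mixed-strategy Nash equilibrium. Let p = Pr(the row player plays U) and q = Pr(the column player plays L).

p = 6/7, q = 6/7

Set the column player's expected payoff from L equal to that from R:
  the column player's expected payoff from L: p·(-3) + (1−p)·(-2) = -p - 2
  the column player's expected payoff from R: p·(-2) + (1−p)·(-8) = 6p - 8
  -p - 2 = 6p - 8  ⇒  -7p = -6  ⇒  p = 6/7.
In a mixed equilibrium the row player is indifferent between U and D; this condition fixes q.
  the row player's payoff to U: q·3 + (1−q)·2 = q + 2
  the row player's payoff to D: q·2 + (1−q)·8 = -6q + 8
  q + 2 = -6q + 8  ⇒  7q = 6  ⇒  q = 6/7.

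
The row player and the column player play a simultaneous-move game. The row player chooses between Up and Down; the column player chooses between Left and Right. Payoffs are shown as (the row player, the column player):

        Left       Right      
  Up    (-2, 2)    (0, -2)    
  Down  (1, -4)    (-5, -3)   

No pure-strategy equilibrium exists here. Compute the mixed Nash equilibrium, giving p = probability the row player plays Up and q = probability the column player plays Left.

The row player's mix must leave the column player indifferent between Left and Right.
  the column player's payoff from Left: p·2 + (1−p)·(-4) = 6p - 4
  the column player's payoff from Right: p·(-2) + (1−p)·(-3) = p - 3
  6p - 4 = p - 3  ⇒  5p = 1  ⇒  p = 1/5.
For the row player to be willing to mix, the row player must be indifferent between Up and Down, which pins down the column player's mix.
  the row player's payoff to Up: q·(-2) + (1−q)·0 = -2q
  the row player's payoff to Down: q·1 + (1−q)·(-5) = 6q - 5
  -2q = 6q - 5  ⇒  -8q = -5  ⇒  q = 5/8.

p = 1/5, q = 5/8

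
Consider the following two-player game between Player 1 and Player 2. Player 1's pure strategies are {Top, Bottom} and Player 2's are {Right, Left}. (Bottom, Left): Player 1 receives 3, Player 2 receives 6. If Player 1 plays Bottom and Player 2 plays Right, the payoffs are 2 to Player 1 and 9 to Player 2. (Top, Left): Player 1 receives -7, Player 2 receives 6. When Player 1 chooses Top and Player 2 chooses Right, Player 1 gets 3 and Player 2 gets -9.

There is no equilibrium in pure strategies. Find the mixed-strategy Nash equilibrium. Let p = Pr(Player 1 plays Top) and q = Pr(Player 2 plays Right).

p = 1/6, q = 10/11

In a mixed equilibrium Player 2 is indifferent between Right and Left; this condition fixes p.
  Player 2's payoff from Right: p·(-9) + (1−p)·9 = -18p + 9
  Player 2's payoff from Left: p·6 + (1−p)·6 = 6
  -18p + 9 = 6  ⇒  -18p = -3  ⇒  p = 1/6.
Set Player 1's expected payoff from Top equal to that from Bottom:
  Player 1's payoff to Top: q·3 + (1−q)·(-7) = 10q - 7
  Player 1's payoff to Bottom: q·2 + (1−q)·3 = -q + 3
  10q - 7 = -q + 3  ⇒  11q = 10  ⇒  q = 10/11.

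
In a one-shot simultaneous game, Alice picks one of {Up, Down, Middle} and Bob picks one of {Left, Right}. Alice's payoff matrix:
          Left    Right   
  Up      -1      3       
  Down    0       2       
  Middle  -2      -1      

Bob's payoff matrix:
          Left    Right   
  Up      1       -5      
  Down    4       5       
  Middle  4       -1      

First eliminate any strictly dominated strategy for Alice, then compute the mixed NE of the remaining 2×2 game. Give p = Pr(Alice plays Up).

Alice's strategy Middle is strictly dominated by Down: 0 > -2 and 2 > -1. Eliminate Middle.
In a mixed equilibrium Bob is indifferent between Left and Right; this condition fixes p.
  Bob's payoff to Left: p·1 + (1−p)·4 = -3p + 4
  Bob's payoff to Right: p·(-5) + (1−p)·5 = -10p + 5
  -3p + 4 = -10p + 5  ⇒  7p = 1  ⇒  p = 1/7.

p = 1/7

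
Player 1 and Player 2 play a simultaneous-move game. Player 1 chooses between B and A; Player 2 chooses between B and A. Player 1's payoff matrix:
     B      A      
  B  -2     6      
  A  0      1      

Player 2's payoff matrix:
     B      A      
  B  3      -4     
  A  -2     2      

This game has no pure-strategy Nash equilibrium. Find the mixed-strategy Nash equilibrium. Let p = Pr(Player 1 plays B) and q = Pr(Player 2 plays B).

p = 4/11, q = 5/7

Player 1's mix must leave Player 2 indifferent between B and A.
  Player 2's payoff from B: p·3 + (1−p)·(-2) = 5p - 2
  Player 2's payoff from A: p·(-4) + (1−p)·2 = -6p + 2
  5p - 2 = -6p + 2  ⇒  11p = 4  ⇒  p = 4/11.
For Player 1 to be willing to mix, Player 1 must be indifferent between B and A, which pins down Player 2's mix.
  Player 1's payoff to B: q·(-2) + (1−q)·6 = -8q + 6
  Player 1's payoff to A: q·0 + (1−q)·1 = -q + 1
  -8q + 6 = -q + 1  ⇒  -7q = -5  ⇒  q = 5/7.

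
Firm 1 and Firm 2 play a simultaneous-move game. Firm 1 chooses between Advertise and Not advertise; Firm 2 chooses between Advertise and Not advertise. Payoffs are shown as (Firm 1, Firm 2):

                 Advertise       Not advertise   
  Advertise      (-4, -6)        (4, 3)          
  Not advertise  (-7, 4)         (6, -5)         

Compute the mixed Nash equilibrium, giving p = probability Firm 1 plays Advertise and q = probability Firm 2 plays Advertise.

Firm 1's mix must leave Firm 2 indifferent between Advertise and Not advertise.
  Firm 2's expected payoff from Advertise: p·(-6) + (1−p)·4 = -10p + 4
  Firm 2's expected payoff from Not advertise: p·3 + (1−p)·(-5) = 8p - 5
  -10p + 4 = 8p - 5  ⇒  -18p = -9  ⇒  p = 1/2.
Set Firm 1's expected payoff from Advertise equal to that from Not advertise:
  Firm 1's payoff from Advertise: q·(-4) + (1−q)·4 = -8q + 4
  Firm 1's payoff from Not advertise: q·(-7) + (1−q)·6 = -13q + 6
  -8q + 4 = -13q + 6  ⇒  5q = 2  ⇒  q = 2/5.

p = 1/2, q = 2/5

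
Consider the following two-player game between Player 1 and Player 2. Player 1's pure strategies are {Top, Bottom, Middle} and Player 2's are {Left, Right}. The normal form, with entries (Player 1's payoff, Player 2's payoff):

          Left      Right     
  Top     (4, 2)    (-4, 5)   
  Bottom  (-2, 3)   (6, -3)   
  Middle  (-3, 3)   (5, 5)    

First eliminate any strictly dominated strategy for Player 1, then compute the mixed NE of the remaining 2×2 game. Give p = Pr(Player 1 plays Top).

p = 2/3

Player 1's strategy Middle is strictly dominated by Bottom: -2 > -3 and 6 > 5. Eliminate Middle.
In a mixed equilibrium Player 2 is indifferent between Left and Right; this condition fixes p.
  Player 2's expected payoff from Left: p·2 + (1−p)·3 = -p + 3
  Player 2's expected payoff from Right: p·5 + (1−p)·(-3) = 8p - 3
  -p + 3 = 8p - 3  ⇒  -9p = -6  ⇒  p = 2/3.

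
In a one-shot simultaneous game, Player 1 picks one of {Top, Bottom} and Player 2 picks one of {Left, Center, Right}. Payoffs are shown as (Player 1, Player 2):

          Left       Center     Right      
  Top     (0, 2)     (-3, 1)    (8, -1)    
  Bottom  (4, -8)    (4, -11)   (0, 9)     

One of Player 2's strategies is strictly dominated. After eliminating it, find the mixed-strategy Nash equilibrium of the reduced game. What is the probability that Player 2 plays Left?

q = 2/3

Player 2's strategy Center is strictly dominated by Left: 2 > 1 and -8 > -11. Eliminate Center.
Player 1's indifference between Top and Bottom determines Player 2's mixing probability q:
  Player 1's expected payoff from Top: q·0 + (1−q)·8 = -8q + 8
  Player 1's expected payoff from Bottom: q·4 + (1−q)·0 = 4q
  -8q + 8 = 4q  ⇒  -12q = -8  ⇒  q = 2/3.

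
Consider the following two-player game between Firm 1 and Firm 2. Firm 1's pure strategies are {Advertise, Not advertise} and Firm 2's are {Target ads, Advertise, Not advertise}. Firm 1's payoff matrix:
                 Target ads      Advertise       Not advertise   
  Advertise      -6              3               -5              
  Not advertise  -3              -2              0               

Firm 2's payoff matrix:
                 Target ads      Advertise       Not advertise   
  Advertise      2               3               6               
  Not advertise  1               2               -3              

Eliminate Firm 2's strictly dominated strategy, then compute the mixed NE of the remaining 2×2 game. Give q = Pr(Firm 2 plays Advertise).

Firm 2's strategy Target ads is strictly dominated by Advertise: 3 > 2 and 2 > 1. Eliminate Target ads.
Firm 1's indifference between Advertise and Not advertise determines Firm 2's mixing probability q:
  Firm 1's expected payoff from Advertise: q·3 + (1−q)·(-5) = 8q - 5
  Firm 1's expected payoff from Not advertise: q·(-2) + (1−q)·0 = -2q
  8q - 5 = -2q  ⇒  10q = 5  ⇒  q = 1/2.

q = 1/2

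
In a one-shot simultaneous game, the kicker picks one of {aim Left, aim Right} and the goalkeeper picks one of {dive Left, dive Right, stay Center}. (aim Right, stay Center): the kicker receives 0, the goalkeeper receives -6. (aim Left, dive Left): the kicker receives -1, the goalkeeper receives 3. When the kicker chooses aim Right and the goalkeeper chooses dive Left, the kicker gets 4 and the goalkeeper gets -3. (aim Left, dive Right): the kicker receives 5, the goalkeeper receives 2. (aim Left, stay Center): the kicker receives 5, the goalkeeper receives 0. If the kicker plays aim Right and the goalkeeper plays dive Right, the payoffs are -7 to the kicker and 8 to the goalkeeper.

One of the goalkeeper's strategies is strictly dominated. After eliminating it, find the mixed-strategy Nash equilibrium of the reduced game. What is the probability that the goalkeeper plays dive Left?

q = 12/17

The goalkeeper's strategy stay Center is strictly dominated by dive Left: 3 > 0 and -3 > -6. Eliminate stay Center.
In a mixed equilibrium the kicker is indifferent between aim Left and aim Right; this condition fixes q.
  the kicker's payoff from aim Left: q·(-1) + (1−q)·5 = -6q + 5
  the kicker's payoff from aim Right: q·4 + (1−q)·(-7) = 11q - 7
  -6q + 5 = 11q - 7  ⇒  -17q = -12  ⇒  q = 12/17.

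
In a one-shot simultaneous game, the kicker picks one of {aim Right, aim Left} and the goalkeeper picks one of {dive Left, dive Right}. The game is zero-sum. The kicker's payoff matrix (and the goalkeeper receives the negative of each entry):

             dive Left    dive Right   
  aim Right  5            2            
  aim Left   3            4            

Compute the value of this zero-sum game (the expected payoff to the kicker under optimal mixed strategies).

v = 7/2

For the kicker to be willing to mix, the kicker must be indifferent between aim Right and aim Left, which pins down the goalkeeper's mix.
  the kicker's payoff to aim Right: q·5 + (1−q)·2 = 3q + 2
  the kicker's payoff to aim Left: q·3 + (1−q)·4 = -q + 4
  3q + 2 = -q + 4  ⇒  4q = 2  ⇒  q = 1/2.
The value is the kicker's expected payoff against this mix (using aim Right): (1/2)·5 + (1/2)·2 = 7/2.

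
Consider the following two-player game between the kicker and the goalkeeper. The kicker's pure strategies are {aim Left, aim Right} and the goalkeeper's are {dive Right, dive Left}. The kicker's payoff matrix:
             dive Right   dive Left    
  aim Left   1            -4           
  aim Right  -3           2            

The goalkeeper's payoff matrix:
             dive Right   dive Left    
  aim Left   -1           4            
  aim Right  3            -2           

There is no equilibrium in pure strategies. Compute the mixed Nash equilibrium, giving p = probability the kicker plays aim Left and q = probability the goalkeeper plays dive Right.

p = 1/2, q = 3/5

Set the goalkeeper's expected payoff from dive Right equal to that from dive Left:
  the goalkeeper's payoff from dive Right: p·(-1) + (1−p)·3 = -4p + 3
  the goalkeeper's payoff from dive Left: p·4 + (1−p)·(-2) = 6p - 2
  -4p + 3 = 6p - 2  ⇒  -10p = -5  ⇒  p = 1/2.
For the kicker to be willing to mix, the kicker must be indifferent between aim Left and aim Right, which pins down the goalkeeper's mix.
  the kicker's payoff from aim Left: q·1 + (1−q)·(-4) = 5q - 4
  the kicker's payoff from aim Right: q·(-3) + (1−q)·2 = -5q + 2
  5q - 4 = -5q + 2  ⇒  10q = 6  ⇒  q = 3/5.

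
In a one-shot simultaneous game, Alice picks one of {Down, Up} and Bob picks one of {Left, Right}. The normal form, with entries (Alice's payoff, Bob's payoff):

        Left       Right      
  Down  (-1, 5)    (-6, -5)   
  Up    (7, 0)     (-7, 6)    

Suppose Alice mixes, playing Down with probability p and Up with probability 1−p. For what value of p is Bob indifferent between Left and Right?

For Bob to be willing to mix, Bob must be indifferent between Left and Right, which pins down Alice's mix.
  Bob's payoff to Left: p·5 + (1−p)·0 = 5p
  Bob's payoff to Right: p·(-5) + (1−p)·6 = -11p + 6
  5p = -11p + 6  ⇒  16p = 6  ⇒  p = 3/8.

p = 3/8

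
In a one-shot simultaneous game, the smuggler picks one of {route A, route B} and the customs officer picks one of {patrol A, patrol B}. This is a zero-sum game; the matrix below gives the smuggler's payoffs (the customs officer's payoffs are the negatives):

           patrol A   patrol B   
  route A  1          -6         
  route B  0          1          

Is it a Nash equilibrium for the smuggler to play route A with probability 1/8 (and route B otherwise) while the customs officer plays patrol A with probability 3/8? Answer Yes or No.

Given the customs officer's mix q = 3/8, the smuggler's payoff from route A is -27/8 but from route B is 5/8. The smuggler strictly prefers route B, so the smuggler would not mix.
So the proposed profile is not a Nash equilibrium.

No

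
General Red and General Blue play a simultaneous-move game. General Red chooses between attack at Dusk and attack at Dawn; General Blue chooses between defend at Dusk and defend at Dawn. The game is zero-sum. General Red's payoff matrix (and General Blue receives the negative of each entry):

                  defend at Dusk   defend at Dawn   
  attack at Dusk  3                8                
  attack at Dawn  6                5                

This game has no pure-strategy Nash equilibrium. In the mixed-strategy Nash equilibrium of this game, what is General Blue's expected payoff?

-11/2

Set General Blue's expected payoff from defend at Dusk equal to that from defend at Dawn:
  General Blue's payoff from defend at Dusk: p·(-3) + (1−p)·(-6) = 3p - 6
  General Blue's payoff from defend at Dawn: p·(-8) + (1−p)·(-5) = -3p - 5
  3p - 6 = -3p - 5  ⇒  6p = 1  ⇒  p = 1/6.
At equilibrium General Blue is indifferent across columns, so General Blue's payoff equals the payoff from defend at Dusk: (1/6)·(-3) + (5/6)·(-6) = -11/2.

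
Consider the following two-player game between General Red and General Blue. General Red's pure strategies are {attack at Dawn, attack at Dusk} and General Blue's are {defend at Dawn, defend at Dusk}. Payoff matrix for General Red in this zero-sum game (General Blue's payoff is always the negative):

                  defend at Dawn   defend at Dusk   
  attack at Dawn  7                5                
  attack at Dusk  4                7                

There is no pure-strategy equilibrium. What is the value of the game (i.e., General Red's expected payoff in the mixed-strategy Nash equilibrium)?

v = 29/5

In a mixed equilibrium General Red is indifferent between attack at Dawn and attack at Dusk; this condition fixes q.
  General Red's payoff from attack at Dawn: q·7 + (1−q)·5 = 2q + 5
  General Red's payoff from attack at Dusk: q·4 + (1−q)·7 = -3q + 7
  2q + 5 = -3q + 7  ⇒  5q = 2  ⇒  q = 2/5.
The value is General Red's expected payoff against this mix (using attack at Dawn): (2/5)·7 + (3/5)·5 = 29/5.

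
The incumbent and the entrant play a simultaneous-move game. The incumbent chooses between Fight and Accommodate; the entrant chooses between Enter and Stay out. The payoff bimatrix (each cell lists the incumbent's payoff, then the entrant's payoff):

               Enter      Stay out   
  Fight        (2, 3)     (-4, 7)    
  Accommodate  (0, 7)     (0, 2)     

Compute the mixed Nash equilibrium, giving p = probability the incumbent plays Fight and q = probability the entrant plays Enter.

In a mixed equilibrium the entrant is indifferent between Enter and Stay out; this condition fixes p.
  the entrant's payoff to Enter: p·3 + (1−p)·7 = -4p + 7
  the entrant's payoff to Stay out: p·7 + (1−p)·2 = 5p + 2
  -4p + 7 = 5p + 2  ⇒  -9p = -5  ⇒  p = 5/9.
The incumbent's indifference between Fight and Accommodate determines the entrant's mixing probability q:
  the incumbent's payoff from Fight: q·2 + (1−q)·(-4) = 6q - 4
  the incumbent's payoff from Accommodate: q·0 + (1−q)·0 = 0
  6q - 4 = 0  ⇒  6q = 4  ⇒  q = 2/3.

p = 5/9, q = 2/3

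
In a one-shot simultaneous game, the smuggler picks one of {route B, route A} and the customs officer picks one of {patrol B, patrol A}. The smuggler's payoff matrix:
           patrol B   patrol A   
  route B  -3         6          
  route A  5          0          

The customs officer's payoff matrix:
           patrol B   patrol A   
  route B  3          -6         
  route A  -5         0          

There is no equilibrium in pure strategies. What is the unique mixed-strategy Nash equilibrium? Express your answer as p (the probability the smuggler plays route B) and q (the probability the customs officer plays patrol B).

For the customs officer to be willing to mix, the customs officer must be indifferent between patrol B and patrol A, which pins down the smuggler's mix.
  the customs officer's expected payoff from patrol B: p·3 + (1−p)·(-5) = 8p - 5
  the customs officer's expected payoff from patrol A: p·(-6) + (1−p)·0 = -6p
  8p - 5 = -6p  ⇒  14p = 5  ⇒  p = 5/14.
In a mixed equilibrium the smuggler is indifferent between route B and route A; this condition fixes q.
  the smuggler's expected payoff from route B: q·(-3) + (1−q)·6 = -9q + 6
  the smuggler's expected payoff from route A: q·5 + (1−q)·0 = 5q
  -9q + 6 = 5q  ⇒  -14q = -6  ⇒  q = 3/7.

p = 5/14, q = 3/7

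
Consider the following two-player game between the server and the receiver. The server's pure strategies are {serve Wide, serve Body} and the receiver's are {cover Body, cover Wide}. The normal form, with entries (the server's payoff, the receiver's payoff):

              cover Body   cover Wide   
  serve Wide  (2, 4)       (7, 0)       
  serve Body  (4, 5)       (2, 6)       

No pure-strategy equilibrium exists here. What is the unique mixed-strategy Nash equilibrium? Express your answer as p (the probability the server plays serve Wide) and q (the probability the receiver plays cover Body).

p = 1/5, q = 5/7

The receiver's indifference between cover Body and cover Wide determines the server's mixing probability p:
  the receiver's expected payoff from cover Body: p·4 + (1−p)·5 = -p + 5
  the receiver's expected payoff from cover Wide: p·0 + (1−p)·6 = -6p + 6
  -p + 5 = -6p + 6  ⇒  5p = 1  ⇒  p = 1/5.
Set the server's expected payoff from serve Wide equal to that from serve Body:
  the server's expected payoff from serve Wide: q·2 + (1−q)·7 = -5q + 7
  the server's expected payoff from serve Body: q·4 + (1−q)·2 = 2q + 2
  -5q + 7 = 2q + 2  ⇒  -7q = -5  ⇒  q = 5/7.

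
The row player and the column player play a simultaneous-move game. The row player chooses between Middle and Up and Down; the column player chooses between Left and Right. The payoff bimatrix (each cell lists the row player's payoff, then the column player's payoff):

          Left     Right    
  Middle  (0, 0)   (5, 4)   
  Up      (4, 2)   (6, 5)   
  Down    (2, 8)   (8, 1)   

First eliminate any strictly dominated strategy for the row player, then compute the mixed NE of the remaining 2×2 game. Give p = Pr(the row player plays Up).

The row player's strategy Middle is strictly dominated by Down: 2 > 0 and 8 > 5. Eliminate Middle.
The column player's indifference between Left and Right determines the row player's mixing probability p:
  the column player's expected payoff from Left: p·2 + (1−p)·8 = -6p + 8
  the column player's expected payoff from Right: p·5 + (1−p)·1 = 4p + 1
  -6p + 8 = 4p + 1  ⇒  -10p = -7  ⇒  p = 7/10.

p = 7/10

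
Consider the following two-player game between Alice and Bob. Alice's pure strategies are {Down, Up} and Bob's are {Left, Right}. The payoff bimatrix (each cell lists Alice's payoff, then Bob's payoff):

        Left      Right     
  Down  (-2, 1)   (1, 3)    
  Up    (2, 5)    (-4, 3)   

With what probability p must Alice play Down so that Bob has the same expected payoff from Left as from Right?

p = 1/2

Bob's indifference between Left and Right determines Alice's mixing probability p:
  Bob's payoff to Left: p·1 + (1−p)·5 = -4p + 5
  Bob's payoff to Right: p·3 + (1−p)·3 = 3
  -4p + 5 = 3  ⇒  -4p = -2  ⇒  p = 1/2.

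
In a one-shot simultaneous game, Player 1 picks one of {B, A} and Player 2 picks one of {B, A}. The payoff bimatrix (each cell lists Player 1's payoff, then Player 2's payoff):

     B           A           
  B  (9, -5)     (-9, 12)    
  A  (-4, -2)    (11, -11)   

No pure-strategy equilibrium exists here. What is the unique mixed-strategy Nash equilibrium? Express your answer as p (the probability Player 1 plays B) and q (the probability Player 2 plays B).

Set Player 2's expected payoff from B equal to that from A:
  Player 2's payoff from B: p·(-5) + (1−p)·(-2) = -3p - 2
  Player 2's payoff from A: p·12 + (1−p)·(-11) = 23p - 11
  -3p - 2 = 23p - 11  ⇒  -26p = -9  ⇒  p = 9/26.
Player 1's indifference between B and A determines Player 2's mixing probability q:
  Player 1's expected payoff from B: q·9 + (1−q)·(-9) = 18q - 9
  Player 1's expected payoff from A: q·(-4) + (1−q)·11 = -15q + 11
  18q - 9 = -15q + 11  ⇒  33q = 20  ⇒  q = 20/33.

p = 9/26, q = 20/33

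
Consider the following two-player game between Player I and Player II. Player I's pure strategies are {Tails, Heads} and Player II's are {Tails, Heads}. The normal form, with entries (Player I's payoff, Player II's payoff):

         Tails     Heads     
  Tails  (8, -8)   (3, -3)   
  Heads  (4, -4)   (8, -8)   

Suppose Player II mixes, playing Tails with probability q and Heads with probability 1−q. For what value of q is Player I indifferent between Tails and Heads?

Player II's mix must leave Player I indifferent between Tails and Heads.
  Player I's payoff to Tails: q·8 + (1−q)·3 = 5q + 3
  Player I's payoff to Heads: q·4 + (1−q)·8 = -4q + 8
  5q + 3 = -4q + 8  ⇒  9q = 5  ⇒  q = 5/9.

q = 5/9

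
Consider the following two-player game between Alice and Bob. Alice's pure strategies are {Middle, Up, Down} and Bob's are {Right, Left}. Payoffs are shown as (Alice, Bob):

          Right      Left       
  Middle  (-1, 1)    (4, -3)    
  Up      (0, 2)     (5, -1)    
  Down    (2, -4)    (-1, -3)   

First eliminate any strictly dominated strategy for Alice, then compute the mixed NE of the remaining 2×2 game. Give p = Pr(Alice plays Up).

p = 1/4

Alice's strategy Middle is strictly dominated by Up: 0 > -1 and 5 > 4. Eliminate Middle.
Set Bob's expected payoff from Right equal to that from Left:
  Bob's payoff to Right: p·2 + (1−p)·(-4) = 6p - 4
  Bob's payoff to Left: p·(-1) + (1−p)·(-3) = 2p - 3
  6p - 4 = 2p - 3  ⇒  4p = 1  ⇒  p = 1/4.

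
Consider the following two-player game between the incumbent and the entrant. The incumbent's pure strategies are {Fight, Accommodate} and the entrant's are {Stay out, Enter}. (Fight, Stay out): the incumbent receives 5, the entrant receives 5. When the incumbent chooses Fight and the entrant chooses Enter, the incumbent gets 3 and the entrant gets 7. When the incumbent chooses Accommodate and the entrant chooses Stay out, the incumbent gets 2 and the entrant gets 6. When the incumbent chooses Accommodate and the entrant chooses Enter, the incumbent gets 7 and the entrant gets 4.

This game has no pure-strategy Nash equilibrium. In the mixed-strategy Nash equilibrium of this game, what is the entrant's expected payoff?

11/2

Set the entrant's expected payoff from Stay out equal to that from Enter:
  the entrant's expected payoff from Stay out: p·5 + (1−p)·6 = -p + 6
  the entrant's expected payoff from Enter: p·7 + (1−p)·4 = 3p + 4
  -p + 6 = 3p + 4  ⇒  -4p = -2  ⇒  p = 1/2.
At equilibrium the entrant is indifferent across columns, so the entrant's payoff equals the payoff from Stay out: (1/2)·5 + (1/2)·6 = 11/2.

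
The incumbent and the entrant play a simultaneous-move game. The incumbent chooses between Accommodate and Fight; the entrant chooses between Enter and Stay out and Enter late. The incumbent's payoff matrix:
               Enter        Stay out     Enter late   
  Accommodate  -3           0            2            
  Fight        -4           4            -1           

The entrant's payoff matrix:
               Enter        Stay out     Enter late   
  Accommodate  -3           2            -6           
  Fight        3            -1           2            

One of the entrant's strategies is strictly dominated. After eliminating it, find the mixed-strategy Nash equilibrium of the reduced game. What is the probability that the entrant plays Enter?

q = 4/5

The entrant's strategy Enter late is strictly dominated by Enter: -3 > -6 and 3 > 2. Eliminate Enter late.
For the incumbent to be willing to mix, the incumbent must be indifferent between Accommodate and Fight, which pins down the entrant's mix.
  the incumbent's payoff to Accommodate: q·(-3) + (1−q)·0 = -3q
  the incumbent's payoff to Fight: q·(-4) + (1−q)·4 = -8q + 4
  -3q = -8q + 4  ⇒  5q = 4  ⇒  q = 4/5.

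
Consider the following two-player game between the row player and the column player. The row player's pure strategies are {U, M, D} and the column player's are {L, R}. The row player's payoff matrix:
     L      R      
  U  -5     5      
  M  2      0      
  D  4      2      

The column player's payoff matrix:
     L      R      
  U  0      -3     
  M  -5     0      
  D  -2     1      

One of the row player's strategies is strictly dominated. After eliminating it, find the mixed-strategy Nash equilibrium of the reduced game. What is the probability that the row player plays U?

The row player's strategy M is strictly dominated by D: 4 > 2 and 2 > 0. Eliminate M.
Set the column player's expected payoff from L equal to that from R:
  the column player's payoff to L: p·0 + (1−p)·(-2) = 2p - 2
  the column player's payoff to R: p·(-3) + (1−p)·1 = -4p + 1
  2p - 2 = -4p + 1  ⇒  6p = 3  ⇒  p = 1/2.

p = 1/2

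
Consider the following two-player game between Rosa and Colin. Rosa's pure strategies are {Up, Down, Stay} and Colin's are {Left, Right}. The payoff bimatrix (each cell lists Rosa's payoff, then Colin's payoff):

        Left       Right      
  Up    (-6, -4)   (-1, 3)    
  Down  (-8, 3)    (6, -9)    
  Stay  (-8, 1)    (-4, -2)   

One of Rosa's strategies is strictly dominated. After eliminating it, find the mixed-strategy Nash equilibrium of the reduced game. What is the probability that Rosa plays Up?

p = 12/19

Rosa's strategy Stay is strictly dominated by Up: -6 > -8 and -1 > -4. Eliminate Stay.
Set Colin's expected payoff from Left equal to that from Right:
  Colin's payoff from Left: p·(-4) + (1−p)·3 = -7p + 3
  Colin's payoff from Right: p·3 + (1−p)·(-9) = 12p - 9
  -7p + 3 = 12p - 9  ⇒  -19p = -12  ⇒  p = 12/19.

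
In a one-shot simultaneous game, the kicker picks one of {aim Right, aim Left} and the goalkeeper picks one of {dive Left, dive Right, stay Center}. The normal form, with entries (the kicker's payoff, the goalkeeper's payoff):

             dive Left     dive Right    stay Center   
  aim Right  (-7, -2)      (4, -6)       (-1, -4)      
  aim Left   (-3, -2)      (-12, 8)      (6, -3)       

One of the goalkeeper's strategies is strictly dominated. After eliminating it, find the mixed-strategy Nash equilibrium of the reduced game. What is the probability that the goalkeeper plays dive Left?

The goalkeeper's strategy stay Center is strictly dominated by dive Left: -2 > -4 and -2 > -3. Eliminate stay Center.
In a mixed equilibrium the kicker is indifferent between aim Right and aim Left; this condition fixes q.
  the kicker's expected payoff from aim Right: q·(-7) + (1−q)·4 = -11q + 4
  the kicker's expected payoff from aim Left: q·(-3) + (1−q)·(-12) = 9q - 12
  -11q + 4 = 9q - 12  ⇒  -20q = -16  ⇒  q = 4/5.

q = 4/5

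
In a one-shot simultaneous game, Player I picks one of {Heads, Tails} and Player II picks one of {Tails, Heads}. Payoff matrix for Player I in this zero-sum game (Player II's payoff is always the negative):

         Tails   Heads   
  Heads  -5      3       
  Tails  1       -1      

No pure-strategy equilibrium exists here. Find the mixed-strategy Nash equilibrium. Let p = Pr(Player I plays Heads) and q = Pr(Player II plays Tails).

p = 1/5, q = 2/5

Player I's mix must leave Player II indifferent between Tails and Heads.
  Player II's payoff from Tails: p·5 + (1−p)·(-1) = 6p - 1
  Player II's payoff from Heads: p·(-3) + (1−p)·1 = -4p + 1
  6p - 1 = -4p + 1  ⇒  10p = 2  ⇒  p = 1/5.
Player II's mix must leave Player I indifferent between Heads and Tails.
  Player I's payoff to Heads: q·(-5) + (1−q)·3 = -8q + 3
  Player I's payoff to Tails: q·1 + (1−q)·(-1) = 2q - 1
  -8q + 3 = 2q - 1  ⇒  -10q = -4  ⇒  q = 2/5.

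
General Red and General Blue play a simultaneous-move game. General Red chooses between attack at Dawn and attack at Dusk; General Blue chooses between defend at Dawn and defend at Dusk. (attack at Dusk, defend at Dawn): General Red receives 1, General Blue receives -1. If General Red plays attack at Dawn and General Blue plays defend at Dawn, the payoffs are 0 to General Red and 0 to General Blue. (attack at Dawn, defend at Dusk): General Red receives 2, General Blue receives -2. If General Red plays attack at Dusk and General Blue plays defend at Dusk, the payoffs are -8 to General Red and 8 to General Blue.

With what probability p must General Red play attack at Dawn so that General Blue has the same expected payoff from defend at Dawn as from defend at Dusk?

Set General Blue's expected payoff from defend at Dawn equal to that from defend at Dusk:
  General Blue's expected payoff from defend at Dawn: p·0 + (1−p)·(-1) = p - 1
  General Blue's expected payoff from defend at Dusk: p·(-2) + (1−p)·8 = -10p + 8
  p - 1 = -10p + 8  ⇒  11p = 9  ⇒  p = 9/11.

p = 9/11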